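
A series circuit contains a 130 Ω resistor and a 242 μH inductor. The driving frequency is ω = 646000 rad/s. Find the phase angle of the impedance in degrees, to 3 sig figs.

X_L = ωL = 156 Ω
Z = 130 + j156 Ω
|Z| = √(130² + 156²) = 203 Ω
∠Z = arctan(156/130) = 50.3°

50.3°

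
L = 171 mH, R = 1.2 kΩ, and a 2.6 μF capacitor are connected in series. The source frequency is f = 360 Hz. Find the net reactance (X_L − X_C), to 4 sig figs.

216.8 Ω

ω = 2πf = 2262 rad/s
X_L = ωL = 386.8 Ω
X_C = 1/(ωC) = 170.0 Ω
X = 386.8 − 170.0 = 216.8 Ω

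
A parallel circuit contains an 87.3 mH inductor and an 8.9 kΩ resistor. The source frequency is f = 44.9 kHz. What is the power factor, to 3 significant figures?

0.940

ω = 2πf = 282100 rad/s
X_L = ωL = 24600 Ω
Parallel: admittances add. Y = 1/R + 1/(jωL)
Y = (0.000112 − j4.06e-05) S
|Y| = 0.000119 S → |Z| = 1/|Y| = 8370 Ω, ∠Z = −∠Y = 19.9°
cos φ = cos(19.9°) = 0.940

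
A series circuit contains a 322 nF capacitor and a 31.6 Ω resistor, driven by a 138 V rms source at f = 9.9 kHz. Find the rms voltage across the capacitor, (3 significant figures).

ω = 2πf = 62200 rad/s
X_C = 1/(ωC) = 49.9 Ω
Z = 31.6 − j49.9 Ω
|Z| = √(31.6² + 49.9²) = 59.1 Ω
I = V/|Z| = 2.34 A
V_C = I·|Z_C| = 2.34 × 49.9 = 117 V

117 V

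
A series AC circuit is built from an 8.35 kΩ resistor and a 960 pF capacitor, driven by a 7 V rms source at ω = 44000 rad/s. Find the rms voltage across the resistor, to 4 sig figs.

2.328 V

X_C = 1/(ωC) = 23670 Ω
Z = 8350 − j23670 Ω
|Z| = √(8350² + 23670²) = 25100 Ω
I = V/|Z| = 278.8 μA
V_R = I·|Z_R| = 0.0002788 × 8350 = 2.328 V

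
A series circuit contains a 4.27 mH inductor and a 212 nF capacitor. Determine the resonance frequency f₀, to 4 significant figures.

ω₀ = 1/√(LC) = 1/√(0.00427 × 2.12e-07) = 33240 rad/s
f₀ = ω₀/(2π) = 5.290 kHz

5.290 kHz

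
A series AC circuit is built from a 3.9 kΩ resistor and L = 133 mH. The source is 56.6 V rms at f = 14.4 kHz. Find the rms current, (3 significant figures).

ω = 2πf = 90480 rad/s
X_L = ωL = 12000 Ω
Z = 3900 + j12000 Ω
|Z| = √(3900² + 12000²) = 12600 Ω
I = V/|Z| = 56.6/12600 = 4.47 mA

4.47 mA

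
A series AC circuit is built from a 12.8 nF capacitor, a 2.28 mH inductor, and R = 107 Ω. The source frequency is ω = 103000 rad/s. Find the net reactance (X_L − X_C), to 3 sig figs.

-524 Ω

X_L = ωL = 235 Ω
X_C = 1/(ωC) = 758 Ω
X = 235 − 758 = -524 Ω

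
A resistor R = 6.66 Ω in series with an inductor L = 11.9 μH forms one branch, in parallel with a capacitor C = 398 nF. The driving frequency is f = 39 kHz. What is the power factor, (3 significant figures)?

0.948

ω = 2πf = 245000 rad/s
X_L = ωL = 2.92 Ω
X_C = 1/(ωC) = 10.3 Ω
Branch 1 (R+jX_L): Z₁ = 6.66 + j2.92 Ω, |Z₁| = 7.27 Ω
Branch 2 (−jX_C): Z₂ = −j10.3 Ω
Parallel: Z = Z₁Z₂/(Z₁+Z₂), |Z| = 7.52 Ω, ∠Z = -18.6°
cos φ = cos(-18.6°) = 0.948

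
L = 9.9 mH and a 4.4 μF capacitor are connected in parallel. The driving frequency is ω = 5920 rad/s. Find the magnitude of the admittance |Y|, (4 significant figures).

X_L = ωL = 58.61 Ω
X_C = 1/(ωC) = 38.39 Ω
Parallel: admittances add. Y = 1/(jωL) + jωC
Y = (0 + j0.008985) S
|Y| = 0.008985 S → |Z| = 1/|Y| = 111.3 Ω, ∠Z = −∠Y = -90.00°

8.985 mS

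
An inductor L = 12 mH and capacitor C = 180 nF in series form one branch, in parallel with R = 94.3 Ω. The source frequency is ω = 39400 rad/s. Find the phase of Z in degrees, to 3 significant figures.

15.9°

X_L = ωL = 473 Ω
X_C = 1/(ωC) = 141 Ω
Branch 1: Z₁ = R = 94.3 Ω
Branch 2 (series LC): Z₂ = j(X_L − X_C) = j332 Ω
Parallel: Z = Z₁Z₂/(Z₁+Z₂), |Z| = 90.7 Ω, ∠Z = 15.9°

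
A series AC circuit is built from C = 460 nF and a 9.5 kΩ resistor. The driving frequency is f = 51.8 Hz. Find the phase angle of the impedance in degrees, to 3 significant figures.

ω = 2πf = 325.5 rad/s
X_C = 1/(ωC) = 6680 Ω
Z = 9500 − j6680 Ω
|Z| = √(9500² + 6680²) = 11600 Ω
∠Z = arctan(-6680/9500) = -35.1°

-35.1°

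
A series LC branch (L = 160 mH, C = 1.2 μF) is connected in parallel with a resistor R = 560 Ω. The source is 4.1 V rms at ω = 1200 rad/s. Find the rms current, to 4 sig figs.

X_L = ωL = 192.0 Ω
X_C = 1/(ωC) = 694.4 Ω
Branch 1: Z₁ = R = 560.0 Ω
Branch 2 (series LC): Z₂ = j(X_L − X_C) = −j502.4 Ω
Parallel: Z = Z₁Z₂/(Z₁+Z₂), |Z| = 374.0 Ω, ∠Z = -48.10°
I = V/|Z| = 4.1/374.0 = 10.96 mA

10.96 mA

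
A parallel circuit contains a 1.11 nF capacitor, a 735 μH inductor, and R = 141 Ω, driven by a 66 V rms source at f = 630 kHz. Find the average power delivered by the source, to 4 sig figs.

ω = 2πf = 3.958e+06 rad/s
X_L = ωL = 2909 Ω
X_C = 1/(ωC) = 227.6 Ω
Parallel: admittances add. Y = 1/R + 1/(jωL) + jωC
Y = (0.007092 + j0.004050) S
|Y| = 0.008167 S → |Z| = 1/|Y| = 122.4 Ω, ∠Z = −∠Y = -29.73°
I = V/|Z| = 539.0 mA
P = VI cos φ = 66 × 0.5390 × cos(-29.73°) = 30.89 W

30.89 W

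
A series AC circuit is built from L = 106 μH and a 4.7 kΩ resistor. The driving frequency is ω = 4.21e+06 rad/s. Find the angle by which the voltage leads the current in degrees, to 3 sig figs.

X_L = ωL = 446 Ω
Z = 4700 + j446 Ω
|Z| = √(4700² + 446²) = 4720 Ω
∠Z = arctan(446/4700) = 5.42°

5.42°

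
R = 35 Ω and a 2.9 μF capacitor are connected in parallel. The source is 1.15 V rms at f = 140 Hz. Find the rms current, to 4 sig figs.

32.99 mA

ω = 2πf = 879.6 rad/s
X_C = 1/(ωC) = 392.0 Ω
Parallel: admittances add. Y = 1/R + jωC
Y = (0.02857 + j0.002551) S
|Y| = 0.02869 S → |Z| = 1/|Y| = 34.86 Ω, ∠Z = −∠Y = -5.102°
I = V/|Z| = 1.15/34.86 = 32.99 mA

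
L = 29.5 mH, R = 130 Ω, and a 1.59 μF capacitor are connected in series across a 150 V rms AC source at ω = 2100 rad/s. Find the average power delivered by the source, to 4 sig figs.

X_L = ωL = 61.95 Ω
X_C = 1/(ωC) = 299.5 Ω
Net reactance X = X_L − X_C = -237.5 Ω
Z = 130.0 − j237.5 Ω
|Z| = √(130.0² + 237.5²) = 270.8 Ω
∠Z = arctan(-237.5/130.0) = -61.31°
I = V/|Z| = 553.9 mA
P = VI cos φ = 150 × 0.5539 × cos(-61.31°) = 39.89 W

39.89 W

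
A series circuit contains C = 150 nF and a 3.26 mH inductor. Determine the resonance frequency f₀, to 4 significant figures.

7.197 kHz

ω₀ = 1/√(LC) = 1/√(0.00326 × 1.5e-07) = 45220 rad/s
f₀ = ω₀/(2π) = 7.197 kHz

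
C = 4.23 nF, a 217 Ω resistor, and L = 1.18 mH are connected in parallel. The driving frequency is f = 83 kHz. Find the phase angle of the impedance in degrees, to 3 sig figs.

ω = 2πf = 521500 rad/s
X_L = ωL = 615 Ω
X_C = 1/(ωC) = 453 Ω
Parallel: admittances add. Y = 1/R + 1/(jωL) + jωC
Y = (0.00461 + j0.000581) S
|Y| = 0.00464 S → |Z| = 1/|Y| = 215 Ω, ∠Z = −∠Y = -7.19°

-7.19°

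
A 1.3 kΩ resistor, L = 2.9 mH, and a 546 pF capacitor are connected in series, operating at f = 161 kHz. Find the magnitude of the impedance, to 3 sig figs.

ω = 2πf = 1.012e+06 rad/s
X_L = ωL = 2930 Ω
X_C = 1/(ωC) = 1810 Ω
Net reactance X = X_L − X_C = 1120 Ω
Z = 1300 + j1120 Ω
|Z| = √(1300² + 1120²) = 1720 Ω

1720 Ω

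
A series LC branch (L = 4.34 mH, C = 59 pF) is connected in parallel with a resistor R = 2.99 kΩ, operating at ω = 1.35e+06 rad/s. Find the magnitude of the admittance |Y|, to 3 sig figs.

366 μS

X_L = ωL = 5860 Ω
X_C = 1/(ωC) = 12600 Ω
Branch 1: Z₁ = R = 2990 Ω
Branch 2 (series LC): Z₂ = j(X_L − X_C) = −j6700 Ω
Parallel: Z = Z₁Z₂/(Z₁+Z₂), |Z| = 2730 Ω, ∠Z = -24.1°
|Y| = 1/|Z| = 366 μS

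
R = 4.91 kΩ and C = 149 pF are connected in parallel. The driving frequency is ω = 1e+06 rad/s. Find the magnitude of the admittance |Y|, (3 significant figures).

X_C = 1/(ωC) = 6710 Ω
Parallel: admittances add. Y = 1/R + jωC
Y = (0.000204 + j0.000149) S
|Y| = 0.000252 S → |Z| = 1/|Y| = 3960 Ω, ∠Z = −∠Y = -36.2°

252 μS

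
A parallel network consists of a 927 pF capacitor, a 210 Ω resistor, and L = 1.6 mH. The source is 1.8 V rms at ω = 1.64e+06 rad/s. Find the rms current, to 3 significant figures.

X_L = ωL = 2620 Ω
X_C = 1/(ωC) = 658 Ω
Parallel: admittances add. Y = 1/R + 1/(jωL) + jωC
Y = (0.00476 + j0.00114) S
|Y| = 0.00490 S → |Z| = 1/|Y| = 204 Ω, ∠Z = −∠Y = -13.5°
I = V/|Z| = 1.8/204 = 8.81 mA

8.81 mA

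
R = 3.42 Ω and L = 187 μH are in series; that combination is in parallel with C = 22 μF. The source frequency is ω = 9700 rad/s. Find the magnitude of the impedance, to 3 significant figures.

X_L = ωL = 1.81 Ω
X_C = 1/(ωC) = 4.69 Ω
Branch 1 (R+jX_L): Z₁ = 3.42 + j1.81 Ω, |Z₁| = 3.87 Ω
Branch 2 (−jX_C): Z₂ = −j4.69 Ω
Parallel: Z = Z₁Z₂/(Z₁+Z₂), |Z| = 4.06 Ω, ∠Z = -22.0°

4.06 Ω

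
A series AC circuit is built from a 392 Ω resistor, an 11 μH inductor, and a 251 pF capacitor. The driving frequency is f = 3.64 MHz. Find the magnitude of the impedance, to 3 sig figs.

ω = 2πf = 2.287e+07 rad/s
X_L = ωL = 252 Ω
X_C = 1/(ωC) = 174 Ω
Net reactance X = X_L − X_C = 77.4 Ω
Z = 392 + j77.4 Ω
|Z| = √(392² + 77.4²) = 400 Ω

400 Ω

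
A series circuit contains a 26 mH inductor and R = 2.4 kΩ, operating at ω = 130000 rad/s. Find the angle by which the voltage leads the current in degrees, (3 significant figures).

X_L = ωL = 3380 Ω
Z = 2400 + j3380 Ω
|Z| = √(2400² + 3380²) = 4150 Ω
∠Z = arctan(3380/2400) = 54.6°

54.6°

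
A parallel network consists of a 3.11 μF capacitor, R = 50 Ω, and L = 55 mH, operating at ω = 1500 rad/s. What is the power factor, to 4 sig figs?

X_L = ωL = 82.50 Ω
X_C = 1/(ωC) = 214.4 Ω
Parallel: admittances add. Y = 1/R + 1/(jωL) + jωC
Y = (0.02000 − j0.007456) S
|Y| = 0.02134 S → |Z| = 1/|Y| = 46.85 Ω, ∠Z = −∠Y = 20.45°
cos φ = cos(20.45°) = 0.9370

0.9370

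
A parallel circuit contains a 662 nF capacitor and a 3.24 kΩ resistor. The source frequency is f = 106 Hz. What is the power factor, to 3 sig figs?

0.573

ω = 2πf = 666.0 rad/s
X_C = 1/(ωC) = 2270 Ω
Parallel: admittances add. Y = 1/R + jωC
Y = (0.000309 + j0.000441) S
|Y| = 0.000538 S → |Z| = 1/|Y| = 1860 Ω, ∠Z = −∠Y = -55.0°
cos φ = cos(-55.0°) = 0.573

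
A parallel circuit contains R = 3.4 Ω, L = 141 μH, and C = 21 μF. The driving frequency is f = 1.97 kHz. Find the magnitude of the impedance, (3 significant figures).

2.33 Ω

ω = 2πf = 12380 rad/s
X_L = ωL = 1.75 Ω
X_C = 1/(ωC) = 3.85 Ω
Parallel: admittances add. Y = 1/R + 1/(jωL) + jωC
Y = (0.294 − j0.313) S
|Y| = 0.430 S → |Z| = 1/|Y| = 2.33 Ω, ∠Z = −∠Y = 46.8°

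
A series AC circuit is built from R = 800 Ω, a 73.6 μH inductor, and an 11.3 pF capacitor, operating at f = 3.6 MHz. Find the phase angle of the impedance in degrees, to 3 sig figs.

-70.4°

ω = 2πf = 2.262e+07 rad/s
X_L = ωL = 1660 Ω
X_C = 1/(ωC) = 3910 Ω
Net reactance X = X_L − X_C = -2250 Ω
Z = 800 − j2250 Ω
|Z| = √(800² + 2250²) = 2390 Ω
∠Z = arctan(-2250/800) = -70.4°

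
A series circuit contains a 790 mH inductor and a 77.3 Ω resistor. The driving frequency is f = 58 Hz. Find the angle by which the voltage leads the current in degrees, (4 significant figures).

74.97°

ω = 2πf = 364.4 rad/s
X_L = ωL = 287.9 Ω
Z = 77.30 + j287.9 Ω
|Z| = √(77.30² + 287.9²) = 298.1 Ω
∠Z = arctan(287.9/77.30) = 74.97°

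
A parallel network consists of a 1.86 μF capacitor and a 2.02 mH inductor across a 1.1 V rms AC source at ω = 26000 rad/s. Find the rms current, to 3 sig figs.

32.3 mA

X_L = ωL = 52.5 Ω
X_C = 1/(ωC) = 20.7 Ω
Parallel: admittances add. Y = 1/(jωL) + jωC
Y = (0 + j0.0293) S
|Y| = 0.0293 S → |Z| = 1/|Y| = 34.1 Ω, ∠Z = −∠Y = -90.0°
I = V/|Z| = 1.1/34.1 = 32.3 mA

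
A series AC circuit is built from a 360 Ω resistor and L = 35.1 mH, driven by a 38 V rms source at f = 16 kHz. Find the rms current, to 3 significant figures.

10.7 mA

ω = 2πf = 100500 rad/s
X_L = ωL = 3530 Ω
Z = 360 + j3530 Ω
|Z| = √(360² + 3530²) = 3550 Ω
I = V/|Z| = 38/3550 = 10.7 mA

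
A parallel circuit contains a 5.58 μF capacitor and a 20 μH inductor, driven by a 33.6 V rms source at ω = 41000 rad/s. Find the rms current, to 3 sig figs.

33.3 A

X_L = ωL = 0.820 Ω
X_C = 1/(ωC) = 4.37 Ω
Parallel: admittances add. Y = 1/(jωL) + jωC
Y = (0 − j0.991) S
|Y| = 0.991 S → |Z| = 1/|Y| = 1.01 Ω, ∠Z = −∠Y = 90.0°
I = V/|Z| = 33.6/1.01 = 33.3 A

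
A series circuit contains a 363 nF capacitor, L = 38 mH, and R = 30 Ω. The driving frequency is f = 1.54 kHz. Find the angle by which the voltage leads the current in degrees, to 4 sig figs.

ω = 2πf = 9676 rad/s
X_L = ωL = 367.7 Ω
X_C = 1/(ωC) = 284.7 Ω
Net reactance X = X_L − X_C = 82.99 Ω
Z = 30.00 + j82.99 Ω
|Z| = √(30.00² + 82.99²) = 88.24 Ω
∠Z = arctan(82.99/30.00) = 70.13°

70.13°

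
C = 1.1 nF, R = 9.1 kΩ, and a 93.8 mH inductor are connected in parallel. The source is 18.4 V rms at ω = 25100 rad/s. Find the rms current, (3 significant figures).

7.58 mA

X_L = ωL = 2350 Ω
X_C = 1/(ωC) = 36200 Ω
Parallel: admittances add. Y = 1/R + 1/(jωL) + jωC
Y = (0.000110 − j0.000397) S
|Y| = 0.000412 S → |Z| = 1/|Y| = 2430 Ω, ∠Z = −∠Y = 74.5°
I = V/|Z| = 18.4/2430 = 7.58 mA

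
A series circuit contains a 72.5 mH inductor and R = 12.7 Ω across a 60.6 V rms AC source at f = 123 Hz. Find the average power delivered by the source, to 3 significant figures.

ω = 2πf = 772.8 rad/s
X_L = ωL = 56.0 Ω
Z = 12.7 + j56.0 Ω
|Z| = √(12.7² + 56.0²) = 57.5 Ω
∠Z = arctan(56.0/12.7) = 77.2°
I = V/|Z| = 1.05 A
P = VI cos φ = 60.6 × 1.05 × cos(77.2°) = 14.1 W

14.1 W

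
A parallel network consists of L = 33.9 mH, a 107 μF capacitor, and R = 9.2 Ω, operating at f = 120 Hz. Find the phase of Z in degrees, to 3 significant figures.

-20.9°

ω = 2πf = 754.0 rad/s
X_L = ωL = 25.6 Ω
X_C = 1/(ωC) = 12.4 Ω
Parallel: admittances add. Y = 1/R + 1/(jωL) + jωC
Y = (0.109 + j0.0416) S
|Y| = 0.116 S → |Z| = 1/|Y| = 8.59 Ω, ∠Z = −∠Y = -20.9°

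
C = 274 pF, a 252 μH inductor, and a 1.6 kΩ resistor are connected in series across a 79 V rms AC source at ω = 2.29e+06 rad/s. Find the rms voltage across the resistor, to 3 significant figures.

X_L = ωL = 577 Ω
X_C = 1/(ωC) = 1590 Ω
Net reactance X = X_L − X_C = -1020 Ω
Z = 1600 − j1020 Ω
|Z| = √(1600² + 1020²) = 1900 Ω
I = V/|Z| = 41.7 mA
V_R = I·|Z_R| = 0.0417 × 1600 = 66.7 V

66.7 V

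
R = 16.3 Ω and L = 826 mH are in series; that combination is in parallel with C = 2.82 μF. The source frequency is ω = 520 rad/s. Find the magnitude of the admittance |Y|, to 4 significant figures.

X_L = ωL = 429.5 Ω
X_C = 1/(ωC) = 681.9 Ω
Branch 1 (R+jX_L): Z₁ = 16.30 + j429.5 Ω, |Z₁| = 429.8 Ω
Branch 2 (−jX_C): Z₂ = −j681.9 Ω
Parallel: Z = Z₁Z₂/(Z₁+Z₂), |Z| = 1159 Ω, ∠Z = 84.13°
|Y| = 1/|Z| = 863.0 μS

863.0 μS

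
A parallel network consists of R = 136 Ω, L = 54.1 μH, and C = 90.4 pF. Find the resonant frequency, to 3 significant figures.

ω₀ = 1/√(LC) = 1/√(5.41e-05 × 9.04e-11) = 1.43e+07 rad/s
f₀ = ω₀/(2π) = 2.28 MHz

2.28 MHz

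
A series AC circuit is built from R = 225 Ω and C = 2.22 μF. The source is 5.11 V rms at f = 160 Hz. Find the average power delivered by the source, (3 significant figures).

ω = 2πf = 1005 rad/s
X_C = 1/(ωC) = 448 Ω
Z = 225 − j448 Ω
|Z| = √(225² + 448²) = 501 Ω
∠Z = arctan(-448/225) = -63.3°
I = V/|Z| = 10.2 mA
P = VI cos φ = 5.11 × 0.0102 × cos(-63.3°) = 23.4 mW

23.4 mW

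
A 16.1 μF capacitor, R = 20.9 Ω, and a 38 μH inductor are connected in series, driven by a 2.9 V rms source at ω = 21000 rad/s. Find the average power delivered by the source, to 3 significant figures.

X_L = ωL = 0.798 Ω
X_C = 1/(ωC) = 2.96 Ω
Net reactance X = X_L − X_C = -2.16 Ω
Z = 20.9 − j2.16 Ω
|Z| = √(20.9² + 2.16²) = 21.0 Ω
∠Z = arctan(-2.16/20.9) = -5.90°
I = V/|Z| = 138 mA
P = VI cos φ = 2.9 × 0.138 × cos(-5.90°) = 398 mW

398 mW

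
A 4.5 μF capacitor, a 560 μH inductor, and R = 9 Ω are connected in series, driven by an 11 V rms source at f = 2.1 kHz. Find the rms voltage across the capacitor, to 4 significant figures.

14.19 V

ω = 2πf = 13190 rad/s
X_L = ωL = 7.389 Ω
X_C = 1/(ωC) = 16.84 Ω
Net reactance X = X_L − X_C = -9.453 Ω
Z = 9.000 − j9.453 Ω
|Z| = √(9.000² + 9.453²) = 13.05 Ω
I = V/|Z| = 842.8 mA
V_C = I·|Z_C| = 0.8428 × 16.84 = 14.19 V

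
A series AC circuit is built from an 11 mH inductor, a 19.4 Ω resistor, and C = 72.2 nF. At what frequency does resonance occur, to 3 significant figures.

ω₀ = 1/√(LC) = 1/√(0.011 × 7.22e-08) = 35480 rad/s
f₀ = ω₀/(2π) = 5.65 kHz

5.65 kHz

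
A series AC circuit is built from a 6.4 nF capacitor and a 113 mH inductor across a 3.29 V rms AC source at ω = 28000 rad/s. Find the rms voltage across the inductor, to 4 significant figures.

4.308 V

X_L = ωL = 3164 Ω
X_C = 1/(ωC) = 5580 Ω
Net reactance X = X_L − X_C = -2416 Ω
Z = − j2416 Ω
|Z| = √(0² + 2416²) = 2416 Ω
I = V/|Z| = 1.362 mA
V_L = I·|Z_L| = 0.001362 × 3164 = 4.308 V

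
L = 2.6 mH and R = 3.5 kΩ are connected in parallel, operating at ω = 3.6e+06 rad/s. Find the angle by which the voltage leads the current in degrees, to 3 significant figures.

X_L = ωL = 9360 Ω
Parallel: admittances add. Y = 1/R + 1/(jωL)
Y = (0.000286 − j0.000107) S
|Y| = 0.000305 S → |Z| = 1/|Y| = 3280 Ω, ∠Z = −∠Y = 20.5°

20.5°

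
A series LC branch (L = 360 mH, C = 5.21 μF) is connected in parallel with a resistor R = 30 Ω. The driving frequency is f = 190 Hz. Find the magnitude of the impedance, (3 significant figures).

29.8 Ω

ω = 2πf = 1194 rad/s
X_L = ωL = 430 Ω
X_C = 1/(ωC) = 161 Ω
Branch 1: Z₁ = R = 30.0 Ω
Branch 2 (series LC): Z₂ = j(X_L − X_C) = j269 Ω
Parallel: Z = Z₁Z₂/(Z₁+Z₂), |Z| = 29.8 Ω, ∠Z = 6.36°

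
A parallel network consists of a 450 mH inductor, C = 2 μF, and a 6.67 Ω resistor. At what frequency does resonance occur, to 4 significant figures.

ω₀ = 1/√(LC) = 1/√(0.45 × 2e-06) = 1054 rad/s
f₀ = ω₀/(2π) = 167.8 Hz

167.8 Hz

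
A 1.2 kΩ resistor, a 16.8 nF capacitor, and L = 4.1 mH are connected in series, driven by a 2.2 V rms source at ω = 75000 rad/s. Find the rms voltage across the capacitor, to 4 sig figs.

X_L = ωL = 307.5 Ω
X_C = 1/(ωC) = 793.7 Ω
Net reactance X = X_L − X_C = -486.2 Ω
Z = 1200 − j486.2 Ω
|Z| = √(1200² + 486.2²) = 1295 Ω
I = V/|Z| = 1.699 mA
V_C = I·|Z_C| = 0.001699 × 793.7 = 1.349 V

1.349 V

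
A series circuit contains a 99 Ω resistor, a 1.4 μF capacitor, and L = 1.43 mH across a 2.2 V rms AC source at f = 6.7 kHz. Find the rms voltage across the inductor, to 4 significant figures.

ω = 2πf = 42100 rad/s
X_L = ωL = 60.20 Ω
X_C = 1/(ωC) = 16.97 Ω
Net reactance X = X_L − X_C = 43.23 Ω
Z = 99.00 + j43.23 Ω
|Z| = √(99.00² + 43.23²) = 108.0 Ω
I = V/|Z| = 20.37 mA
V_L = I·|Z_L| = 0.02037 × 60.20 = 1.226 V

1.226 V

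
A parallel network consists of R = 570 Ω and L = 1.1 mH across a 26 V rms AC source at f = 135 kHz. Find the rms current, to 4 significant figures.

53.45 mA

ω = 2πf = 848200 rad/s
X_L = ωL = 933.1 Ω
Parallel: admittances add. Y = 1/R + 1/(jωL)
Y = (0.001754 − j0.001072) S
|Y| = 0.002056 S → |Z| = 1/|Y| = 486.4 Ω, ∠Z = −∠Y = 31.42°
I = V/|Z| = 26/486.4 = 53.45 mA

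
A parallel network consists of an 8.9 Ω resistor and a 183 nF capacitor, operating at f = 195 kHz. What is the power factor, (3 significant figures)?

ω = 2πf = 1.225e+06 rad/s
X_C = 1/(ωC) = 4.46 Ω
Parallel: admittances add. Y = 1/R + jωC
Y = (0.112 + j0.224) S
|Y| = 0.251 S → |Z| = 1/|Y| = 3.99 Ω, ∠Z = −∠Y = -63.4°
cos φ = cos(-63.4°) = 0.448

0.448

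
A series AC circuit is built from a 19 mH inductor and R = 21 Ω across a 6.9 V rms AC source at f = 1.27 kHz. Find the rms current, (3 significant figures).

ω = 2πf = 7980 rad/s
X_L = ωL = 152 Ω
Z = 21.0 + j152 Ω
|Z| = √(21.0² + 152²) = 153 Ω
I = V/|Z| = 6.9/153 = 45.1 mA

45.1 mA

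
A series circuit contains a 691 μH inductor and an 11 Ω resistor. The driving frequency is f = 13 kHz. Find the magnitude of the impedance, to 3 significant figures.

ω = 2πf = 81680 rad/s
X_L = ωL = 56.4 Ω
Z = 11.0 + j56.4 Ω
|Z| = √(11.0² + 56.4²) = 57.5 Ω

57.5 Ω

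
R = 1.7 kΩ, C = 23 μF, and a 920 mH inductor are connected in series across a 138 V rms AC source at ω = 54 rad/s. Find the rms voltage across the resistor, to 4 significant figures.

126.1 V

X_L = ωL = 49.68 Ω
X_C = 1/(ωC) = 805.2 Ω
Net reactance X = X_L − X_C = -755.5 Ω
Z = 1700 − j755.5 Ω
|Z| = √(1700² + 755.5²) = 1860 Ω
I = V/|Z| = 74.18 mA
V_R = I·|Z_R| = 0.07418 × 1700 = 126.1 V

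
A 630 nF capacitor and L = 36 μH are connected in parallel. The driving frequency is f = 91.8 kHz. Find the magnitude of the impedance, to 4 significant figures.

3.172 Ω

ω = 2πf = 576800 rad/s
X_L = ωL = 20.76 Ω
X_C = 1/(ωC) = 2.752 Ω
Parallel: admittances add. Y = 1/(jωL) + jωC
Y = (0 + j0.3152) S
|Y| = 0.3152 S → |Z| = 1/|Y| = 3.172 Ω, ∠Z = −∠Y = -90.00°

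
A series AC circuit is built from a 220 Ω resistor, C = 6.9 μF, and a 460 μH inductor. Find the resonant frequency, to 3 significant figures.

ω₀ = 1/√(LC) = 1/√(0.00046 × 6.9e-06) = 17750 rad/s
f₀ = ω₀/(2π) = 2.82 kHz

2.82 kHz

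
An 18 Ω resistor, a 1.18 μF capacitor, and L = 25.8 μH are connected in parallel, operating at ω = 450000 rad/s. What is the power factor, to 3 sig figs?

0.124

X_L = ωL = 11.6 Ω
X_C = 1/(ωC) = 1.88 Ω
Parallel: admittances add. Y = 1/R + 1/(jωL) + jωC
Y = (0.0556 + j0.445) S
|Y| = 0.448 S → |Z| = 1/|Y| = 2.23 Ω, ∠Z = −∠Y = -82.9°
cos φ = cos(-82.9°) = 0.124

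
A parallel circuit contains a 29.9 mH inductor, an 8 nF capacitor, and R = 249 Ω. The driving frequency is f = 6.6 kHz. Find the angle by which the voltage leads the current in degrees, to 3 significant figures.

ω = 2πf = 41470 rad/s
X_L = ωL = 1240 Ω
X_C = 1/(ωC) = 3010 Ω
Parallel: admittances add. Y = 1/R + 1/(jωL) + jωC
Y = (0.00402 − j0.000475) S
|Y| = 0.00404 S → |Z| = 1/|Y| = 247 Ω, ∠Z = −∠Y = 6.74°

6.74°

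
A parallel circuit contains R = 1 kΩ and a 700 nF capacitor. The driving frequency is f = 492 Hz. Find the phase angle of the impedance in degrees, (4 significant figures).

-65.20°

ω = 2πf = 3091 rad/s
X_C = 1/(ωC) = 462.1 Ω
Parallel: admittances add. Y = 1/R + jωC
Y = (0.001000 + j0.002164) S
|Y| = 0.002384 S → |Z| = 1/|Y| = 419.5 Ω, ∠Z = −∠Y = -65.20°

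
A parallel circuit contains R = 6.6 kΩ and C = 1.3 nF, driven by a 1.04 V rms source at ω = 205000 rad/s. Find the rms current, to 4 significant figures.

X_C = 1/(ωC) = 3752 Ω
Parallel: admittances add. Y = 1/R + jωC
Y = (0.0001515 + j0.0002665) S
|Y| = 0.0003066 S → |Z| = 1/|Y| = 3262 Ω, ∠Z = −∠Y = -60.38°
I = V/|Z| = 1.04/3262 = 318.8 μA

318.8 μA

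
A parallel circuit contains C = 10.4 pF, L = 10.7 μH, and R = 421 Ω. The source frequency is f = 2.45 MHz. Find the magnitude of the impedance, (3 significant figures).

157 Ω

ω = 2πf = 1.539e+07 rad/s
X_L = ωL = 165 Ω
X_C = 1/(ωC) = 6250 Ω
Parallel: admittances add. Y = 1/R + 1/(jωL) + jωC
Y = (0.00238 − j0.00591) S
|Y| = 0.00637 S → |Z| = 1/|Y| = 157 Ω, ∠Z = −∠Y = 68.1°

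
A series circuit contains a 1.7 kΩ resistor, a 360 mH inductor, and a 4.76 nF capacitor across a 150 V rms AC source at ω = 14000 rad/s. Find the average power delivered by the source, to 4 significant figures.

374.2 mW

X_L = ωL = 5040 Ω
X_C = 1/(ωC) = 15010 Ω
Net reactance X = X_L − X_C = -9966 Ω
Z = 1700 − j9966 Ω
|Z| = √(1700² + 9966²) = 10110 Ω
∠Z = arctan(-9966/1700) = -80.32°
I = V/|Z| = 14.84 mA
P = VI cos φ = 150 × 0.01484 × cos(-80.32°) = 374.2 mW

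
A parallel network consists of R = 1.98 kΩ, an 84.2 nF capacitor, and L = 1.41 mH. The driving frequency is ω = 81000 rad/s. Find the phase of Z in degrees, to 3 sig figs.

75.4°

X_L = ωL = 114 Ω
X_C = 1/(ωC) = 147 Ω
Parallel: admittances add. Y = 1/R + 1/(jωL) + jωC
Y = (0.000505 − j0.00194) S
|Y| = 0.00200 S → |Z| = 1/|Y| = 500 Ω, ∠Z = −∠Y = 75.4°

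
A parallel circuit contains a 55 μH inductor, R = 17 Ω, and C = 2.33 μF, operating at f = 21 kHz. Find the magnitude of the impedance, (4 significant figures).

ω = 2πf = 131900 rad/s
X_L = ωL = 7.257 Ω
X_C = 1/(ωC) = 3.253 Ω
Parallel: admittances add. Y = 1/R + 1/(jωL) + jωC
Y = (0.05882 + j0.1696) S
|Y| = 0.1795 S → |Z| = 1/|Y| = 5.570 Ω, ∠Z = −∠Y = -70.88°

5.570 Ω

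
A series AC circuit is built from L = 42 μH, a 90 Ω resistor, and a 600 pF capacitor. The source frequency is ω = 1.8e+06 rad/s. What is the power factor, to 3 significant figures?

X_L = ωL = 75.6 Ω
X_C = 1/(ωC) = 926 Ω
Net reactance X = X_L − X_C = -850 Ω
Z = 90.0 − j850 Ω
|Z| = √(90.0² + 850²) = 855 Ω
∠Z = arctan(-850/90.0) = -84.0°
cos φ = cos(-84.0°) = 0.105

0.105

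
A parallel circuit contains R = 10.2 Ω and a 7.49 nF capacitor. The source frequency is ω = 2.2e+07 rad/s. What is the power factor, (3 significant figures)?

0.511

X_C = 1/(ωC) = 6.07 Ω
Parallel: admittances add. Y = 1/R + jωC
Y = (0.0980 + j0.165) S
|Y| = 0.192 S → |Z| = 1/|Y| = 5.22 Ω, ∠Z = −∠Y = -59.2°
cos φ = cos(-59.2°) = 0.511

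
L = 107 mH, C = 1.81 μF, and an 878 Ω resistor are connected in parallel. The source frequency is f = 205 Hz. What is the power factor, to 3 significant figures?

ω = 2πf = 1288 rad/s
X_L = ωL = 138 Ω
X_C = 1/(ωC) = 429 Ω
Parallel: admittances add. Y = 1/R + 1/(jωL) + jωC
Y = (0.00114 − j0.00492) S
|Y| = 0.00505 S → |Z| = 1/|Y| = 198 Ω, ∠Z = −∠Y = 77.0°
cos φ = cos(77.0°) = 0.225

0.225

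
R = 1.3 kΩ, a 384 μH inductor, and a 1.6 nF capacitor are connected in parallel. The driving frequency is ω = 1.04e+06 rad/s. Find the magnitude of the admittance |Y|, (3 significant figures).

1.14 mS

X_L = ωL = 399 Ω
X_C = 1/(ωC) = 601 Ω
Parallel: admittances add. Y = 1/R + 1/(jωL) + jωC
Y = (0.000769 − j0.000840) S
|Y| = 0.00114 S → |Z| = 1/|Y| = 878 Ω, ∠Z = −∠Y = 47.5°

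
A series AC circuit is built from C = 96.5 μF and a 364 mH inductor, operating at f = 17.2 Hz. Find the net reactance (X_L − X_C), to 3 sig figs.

-56.6 Ω

ω = 2πf = 108.1 rad/s
X_L = ωL = 39.3 Ω
X_C = 1/(ωC) = 95.9 Ω
X = 39.3 − 95.9 = -56.6 Ω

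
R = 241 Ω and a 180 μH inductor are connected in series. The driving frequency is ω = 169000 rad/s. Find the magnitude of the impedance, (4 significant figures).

X_L = ωL = 30.42 Ω
Z = 241.0 + j30.42 Ω
|Z| = √(241.0² + 30.42²) = 242.9 Ω

242.9 Ω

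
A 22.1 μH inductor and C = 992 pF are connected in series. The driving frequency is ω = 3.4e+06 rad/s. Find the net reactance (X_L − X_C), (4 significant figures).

X_L = ωL = 75.14 Ω
X_C = 1/(ωC) = 296.5 Ω
X = 75.14 − 296.5 = -221.3 Ω

-221.3 Ω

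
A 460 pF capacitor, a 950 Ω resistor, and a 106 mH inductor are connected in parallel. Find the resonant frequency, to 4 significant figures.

22.79 kHz

ω₀ = 1/√(LC) = 1/√(0.106 × 4.6e-10) = 143200 rad/s
f₀ = ω₀/(2π) = 22.79 kHz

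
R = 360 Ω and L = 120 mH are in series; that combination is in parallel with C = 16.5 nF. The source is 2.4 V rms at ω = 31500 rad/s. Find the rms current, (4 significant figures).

X_L = ωL = 3780 Ω
X_C = 1/(ωC) = 1924 Ω
Branch 1 (R+jX_L): Z₁ = 360.0 + j3780 Ω, |Z₁| = 3797 Ω
Branch 2 (−jX_C): Z₂ = −j1924 Ω
Parallel: Z = Z₁Z₂/(Z₁+Z₂), |Z| = 3864 Ω, ∠Z = -84.46°
I = V/|Z| = 2.4/3864 = 621.1 μA

621.1 μA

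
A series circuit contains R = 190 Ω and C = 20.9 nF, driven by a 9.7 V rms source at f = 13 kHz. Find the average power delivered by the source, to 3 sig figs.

ω = 2πf = 81680 rad/s
X_C = 1/(ωC) = 586 Ω
Z = 190 − j586 Ω
|Z| = √(190² + 586²) = 616 Ω
∠Z = arctan(-586/190) = -72.0°
I = V/|Z| = 15.8 mA
P = VI cos φ = 9.7 × 0.0158 × cos(-72.0°) = 47.1 mW

47.1 mW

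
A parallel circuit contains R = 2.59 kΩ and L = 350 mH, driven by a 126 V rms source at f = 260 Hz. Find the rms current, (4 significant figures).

225.7 mA

ω = 2πf = 1634 rad/s
X_L = ωL = 571.8 Ω
Parallel: admittances add. Y = 1/R + 1/(jωL)
Y = (0.0003861 − j0.001749) S
|Y| = 0.001791 S → |Z| = 1/|Y| = 558.3 Ω, ∠Z = −∠Y = 77.55°
I = V/|Z| = 126/558.3 = 225.7 mA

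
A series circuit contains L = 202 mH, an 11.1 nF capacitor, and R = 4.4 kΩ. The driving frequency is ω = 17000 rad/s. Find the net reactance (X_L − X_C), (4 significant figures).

X_L = ωL = 3434 Ω
X_C = 1/(ωC) = 5299 Ω
X = 3434 − 5299 = -1865 Ω

-1865 Ω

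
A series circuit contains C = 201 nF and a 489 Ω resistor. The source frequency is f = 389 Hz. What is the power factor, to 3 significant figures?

ω = 2πf = 2444 rad/s
X_C = 1/(ωC) = 2040 Ω
Z = 489 − j2040 Ω
|Z| = √(489² + 2040²) = 2090 Ω
∠Z = arctan(-2040/489) = -76.5°
cos φ = cos(-76.5°) = 0.234

0.234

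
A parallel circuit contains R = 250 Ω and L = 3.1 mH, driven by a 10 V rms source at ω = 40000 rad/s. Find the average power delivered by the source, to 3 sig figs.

X_L = ωL = 124 Ω
Parallel: admittances add. Y = 1/R + 1/(jωL)
Y = (0.00400 − j0.00806) S
|Y| = 0.00900 S → |Z| = 1/|Y| = 111 Ω, ∠Z = −∠Y = 63.6°
I = V/|Z| = 90.0 mA
P = VI cos φ = 10 × 0.0900 × cos(63.6°) = 400 mW

400 mW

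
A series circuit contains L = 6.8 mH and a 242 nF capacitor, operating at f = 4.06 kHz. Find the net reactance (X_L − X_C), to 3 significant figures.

ω = 2πf = 25510 rad/s
X_L = ωL = 173 Ω
X_C = 1/(ωC) = 162 Ω
X = 173 − 162 = 11.5 Ω

11.5 Ω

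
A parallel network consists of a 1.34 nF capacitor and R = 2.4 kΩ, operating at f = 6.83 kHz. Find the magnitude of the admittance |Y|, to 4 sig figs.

420.6 μS

ω = 2πf = 42910 rad/s
X_C = 1/(ωC) = 17390 Ω
Parallel: admittances add. Y = 1/R + jωC
Y = (0.0004167 + j5.75e-05) S
|Y| = 0.0004206 S → |Z| = 1/|Y| = 2377 Ω, ∠Z = −∠Y = -7.858°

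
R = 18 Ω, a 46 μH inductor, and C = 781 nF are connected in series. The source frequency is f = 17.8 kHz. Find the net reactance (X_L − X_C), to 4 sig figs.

-6.304 Ω

ω = 2πf = 111800 rad/s
X_L = ωL = 5.145 Ω
X_C = 1/(ωC) = 11.45 Ω
X = 5.145 − 11.45 = -6.304 Ω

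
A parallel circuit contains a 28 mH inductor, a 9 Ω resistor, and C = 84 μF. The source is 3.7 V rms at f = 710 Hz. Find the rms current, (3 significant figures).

1.42 A

ω = 2πf = 4461 rad/s
X_L = ωL = 125 Ω
X_C = 1/(ωC) = 2.67 Ω
Parallel: admittances add. Y = 1/R + 1/(jωL) + jωC
Y = (0.111 + j0.367) S
|Y| = 0.383 S → |Z| = 1/|Y| = 2.61 Ω, ∠Z = −∠Y = -73.1°
I = V/|Z| = 3.7/2.61 = 1.42 A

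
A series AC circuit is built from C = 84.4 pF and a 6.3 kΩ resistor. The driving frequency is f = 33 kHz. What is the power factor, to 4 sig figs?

ω = 2πf = 207300 rad/s
X_C = 1/(ωC) = 57140 Ω
Z = 6300 − j57140 Ω
|Z| = √(6300² + 57140²) = 57490 Ω
∠Z = arctan(-57140/6300) = -83.71°
cos φ = cos(-83.71°) = 0.1096

0.1096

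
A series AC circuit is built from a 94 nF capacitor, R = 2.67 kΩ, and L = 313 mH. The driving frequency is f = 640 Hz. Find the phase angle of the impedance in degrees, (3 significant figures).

-27.4°

ω = 2πf = 4021 rad/s
X_L = ωL = 1260 Ω
X_C = 1/(ωC) = 2650 Ω
Net reactance X = X_L − X_C = -1390 Ω
Z = 2670 − j1390 Ω
|Z| = √(2670² + 1390²) = 3010 Ω
∠Z = arctan(-1390/2670) = -27.4°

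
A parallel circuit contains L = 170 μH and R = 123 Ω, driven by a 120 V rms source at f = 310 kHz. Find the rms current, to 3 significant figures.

ω = 2πf = 1.948e+06 rad/s
X_L = ωL = 331 Ω
Parallel: admittances add. Y = 1/R + 1/(jωL)
Y = (0.00813 − j0.00302) S
|Y| = 0.00867 S → |Z| = 1/|Y| = 115 Ω, ∠Z = −∠Y = 20.4°
I = V/|Z| = 120/115 = 1.04 A

1.04 A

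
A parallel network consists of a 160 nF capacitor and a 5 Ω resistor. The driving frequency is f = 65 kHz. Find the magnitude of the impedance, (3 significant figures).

4.75 Ω

ω = 2πf = 408400 rad/s
X_C = 1/(ωC) = 15.3 Ω
Parallel: admittances add. Y = 1/R + jωC
Y = (0.200 + j0.0653) S
|Y| = 0.210 S → |Z| = 1/|Y| = 4.75 Ω, ∠Z = −∠Y = -18.1°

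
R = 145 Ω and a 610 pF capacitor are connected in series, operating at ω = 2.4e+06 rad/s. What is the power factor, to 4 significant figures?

0.2077

X_C = 1/(ωC) = 683.1 Ω
Z = 145.0 − j683.1 Ω
|Z| = √(145.0² + 683.1²) = 698.3 Ω
∠Z = arctan(-683.1/145.0) = -78.02°
cos φ = cos(-78.02°) = 0.2077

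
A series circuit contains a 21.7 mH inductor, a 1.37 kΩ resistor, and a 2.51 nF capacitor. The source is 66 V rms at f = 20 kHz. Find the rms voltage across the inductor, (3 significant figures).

125 V

ω = 2πf = 125700 rad/s
X_L = ωL = 2730 Ω
X_C = 1/(ωC) = 3170 Ω
Net reactance X = X_L − X_C = -444 Ω
Z = 1370 − j444 Ω
|Z| = √(1370² + 444²) = 1440 Ω
I = V/|Z| = 45.8 mA
V_L = I·|Z_L| = 0.0458 × 2730 = 125 V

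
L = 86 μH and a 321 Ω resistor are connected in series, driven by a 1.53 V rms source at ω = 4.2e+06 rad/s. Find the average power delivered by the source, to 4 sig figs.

3.218 mW

X_L = ωL = 361.2 Ω
Z = 321.0 + j361.2 Ω
|Z| = √(321.0² + 361.2²) = 483.2 Ω
∠Z = arctan(361.2/321.0) = 48.37°
I = V/|Z| = 3.166 mA
P = VI cos φ = 1.53 × 0.003166 × cos(48.37°) = 3.218 mW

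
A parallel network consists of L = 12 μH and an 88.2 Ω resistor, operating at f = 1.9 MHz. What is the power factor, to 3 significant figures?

0.852

ω = 2πf = 1.194e+07 rad/s
X_L = ωL = 143 Ω
Parallel: admittances add. Y = 1/R + 1/(jωL)
Y = (0.0113 − j0.00698) S
|Y| = 0.0133 S → |Z| = 1/|Y| = 75.1 Ω, ∠Z = −∠Y = 31.6°
cos φ = cos(31.6°) = 0.852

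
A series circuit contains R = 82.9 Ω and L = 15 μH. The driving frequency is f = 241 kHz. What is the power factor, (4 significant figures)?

ω = 2πf = 1.514e+06 rad/s
X_L = ωL = 22.71 Ω
Z = 82.90 + j22.71 Ω
|Z| = √(82.90² + 22.71²) = 85.96 Ω
∠Z = arctan(22.71/82.90) = 15.32°
cos φ = cos(15.32°) = 0.9645

0.9645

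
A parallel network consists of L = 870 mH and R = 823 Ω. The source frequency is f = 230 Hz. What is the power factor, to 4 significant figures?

ω = 2πf = 1445 rad/s
X_L = ωL = 1257 Ω
Parallel: admittances add. Y = 1/R + 1/(jωL)
Y = (0.001215 − j0.0007954) S
|Y| = 0.001452 S → |Z| = 1/|Y| = 688.6 Ω, ∠Z = −∠Y = 33.21°
cos φ = cos(33.21°) = 0.8367

0.8367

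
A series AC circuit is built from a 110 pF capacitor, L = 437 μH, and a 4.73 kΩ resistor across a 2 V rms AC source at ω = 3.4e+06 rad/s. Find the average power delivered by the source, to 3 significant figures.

795 μW

X_L = ωL = 1490 Ω
X_C = 1/(ωC) = 2670 Ω
Net reactance X = X_L − X_C = -1190 Ω
Z = 4730 − j1190 Ω
|Z| = √(4730² + 1190²) = 4880 Ω
∠Z = arctan(-1190/4730) = -14.1°
I = V/|Z| = 410 μA
P = VI cos φ = 2 × 0.000410 × cos(-14.1°) = 795 μW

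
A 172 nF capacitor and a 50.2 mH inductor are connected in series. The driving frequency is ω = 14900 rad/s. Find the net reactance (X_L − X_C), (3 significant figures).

X_L = ωL = 748 Ω
X_C = 1/(ωC) = 390 Ω
X = 748 − 390 = 358 Ω

358 Ω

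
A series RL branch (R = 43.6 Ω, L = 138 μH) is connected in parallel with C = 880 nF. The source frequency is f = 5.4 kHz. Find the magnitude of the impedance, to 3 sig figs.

ω = 2πf = 33930 rad/s
X_L = ωL = 4.68 Ω
X_C = 1/(ωC) = 33.5 Ω
Branch 1 (R+jX_L): Z₁ = 43.6 + j4.68 Ω, |Z₁| = 43.9 Ω
Branch 2 (−jX_C): Z₂ = −j33.5 Ω
Parallel: Z = Z₁Z₂/(Z₁+Z₂), |Z| = 28.1 Ω, ∠Z = -50.4°

28.1 Ω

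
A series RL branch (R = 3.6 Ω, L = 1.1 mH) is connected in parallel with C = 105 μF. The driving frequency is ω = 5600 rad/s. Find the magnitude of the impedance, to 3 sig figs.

2.12 Ω

X_L = ωL = 6.16 Ω
X_C = 1/(ωC) = 1.70 Ω
Branch 1 (R+jX_L): Z₁ = 3.60 + j6.16 Ω, |Z₁| = 7.13 Ω
Branch 2 (−jX_C): Z₂ = −j1.70 Ω
Parallel: Z = Z₁Z₂/(Z₁+Z₂), |Z| = 2.12 Ω, ∠Z = -81.4°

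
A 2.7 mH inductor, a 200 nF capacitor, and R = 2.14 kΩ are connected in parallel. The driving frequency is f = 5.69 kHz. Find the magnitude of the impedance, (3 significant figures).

308 Ω

ω = 2πf = 35750 rad/s
X_L = ωL = 96.5 Ω
X_C = 1/(ωC) = 140 Ω
Parallel: admittances add. Y = 1/R + 1/(jωL) + jωC
Y = (0.000467 − j0.00321) S
|Y| = 0.00324 S → |Z| = 1/|Y| = 308 Ω, ∠Z = −∠Y = 81.7°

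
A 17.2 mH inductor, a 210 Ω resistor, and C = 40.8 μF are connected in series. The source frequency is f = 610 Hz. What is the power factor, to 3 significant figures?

0.962

ω = 2πf = 3833 rad/s
X_L = ωL = 65.9 Ω
X_C = 1/(ωC) = 6.39 Ω
Net reactance X = X_L − X_C = 59.5 Ω
Z = 210 + j59.5 Ω
|Z| = √(210² + 59.5²) = 218 Ω
∠Z = arctan(59.5/210) = 15.8°
cos φ = cos(15.8°) = 0.962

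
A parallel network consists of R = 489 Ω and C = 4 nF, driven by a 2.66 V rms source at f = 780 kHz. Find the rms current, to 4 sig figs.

ω = 2πf = 4.901e+06 rad/s
X_C = 1/(ωC) = 51.01 Ω
Parallel: admittances add. Y = 1/R + jωC
Y = (0.002045 + j0.01960) S
|Y| = 0.01971 S → |Z| = 1/|Y| = 50.74 Ω, ∠Z = −∠Y = -84.04°
I = V/|Z| = 2.66/50.74 = 52.43 mA

52.43 mA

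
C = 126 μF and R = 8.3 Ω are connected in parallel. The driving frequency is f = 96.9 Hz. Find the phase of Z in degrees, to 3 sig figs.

-32.5°

ω = 2πf = 608.8 rad/s
X_C = 1/(ωC) = 13.0 Ω
Parallel: admittances add. Y = 1/R + jωC
Y = (0.120 + j0.0767) S
|Y| = 0.143 S → |Z| = 1/|Y| = 7.00 Ω, ∠Z = −∠Y = -32.5°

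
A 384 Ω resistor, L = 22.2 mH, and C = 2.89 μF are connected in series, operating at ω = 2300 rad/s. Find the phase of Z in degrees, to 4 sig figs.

-14.51°

X_L = ωL = 51.06 Ω
X_C = 1/(ωC) = 150.4 Ω
Net reactance X = X_L − X_C = -99.38 Ω
Z = 384.0 − j99.38 Ω
|Z| = √(384.0² + 99.38²) = 396.7 Ω
∠Z = arctan(-99.38/384.0) = -14.51°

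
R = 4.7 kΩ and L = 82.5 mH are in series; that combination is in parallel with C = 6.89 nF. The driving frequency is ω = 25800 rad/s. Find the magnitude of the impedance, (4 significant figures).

X_L = ωL = 2128 Ω
X_C = 1/(ωC) = 5625 Ω
Branch 1 (R+jX_L): Z₁ = 4700 + j2128 Ω, |Z₁| = 5160 Ω
Branch 2 (−jX_C): Z₂ = −j5625 Ω
Parallel: Z = Z₁Z₂/(Z₁+Z₂), |Z| = 4955 Ω, ∠Z = -28.98°

4955 Ω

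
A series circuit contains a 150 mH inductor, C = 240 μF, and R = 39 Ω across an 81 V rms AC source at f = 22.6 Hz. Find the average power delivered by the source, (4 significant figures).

ω = 2πf = 142.0 rad/s
X_L = ωL = 21.30 Ω
X_C = 1/(ωC) = 29.34 Ω
Net reactance X = X_L − X_C = -8.043 Ω
Z = 39.00 − j8.043 Ω
|Z| = √(39.00² + 8.043²) = 39.82 Ω
∠Z = arctan(-8.043/39.00) = -11.65°
I = V/|Z| = 2.034 A
P = VI cos φ = 81 × 2.034 × cos(-11.65°) = 161.4 W

161.4 W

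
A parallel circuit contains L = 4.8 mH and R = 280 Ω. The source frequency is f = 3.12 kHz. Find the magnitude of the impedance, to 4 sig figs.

89.19 Ω

ω = 2πf = 19600 rad/s
X_L = ωL = 94.10 Ω
Parallel: admittances add. Y = 1/R + 1/(jωL)
Y = (0.003571 − j0.01063) S
|Y| = 0.01121 S → |Z| = 1/|Y| = 89.19 Ω, ∠Z = −∠Y = 71.42°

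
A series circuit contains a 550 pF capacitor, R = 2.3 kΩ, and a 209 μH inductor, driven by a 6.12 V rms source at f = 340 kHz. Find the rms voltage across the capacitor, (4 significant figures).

2.230 V

ω = 2πf = 2.136e+06 rad/s
X_L = ωL = 446.5 Ω
X_C = 1/(ωC) = 851.1 Ω
Net reactance X = X_L − X_C = -404.6 Ω
Z = 2300 − j404.6 Ω
|Z| = √(2300² + 404.6²) = 2335 Ω
I = V/|Z| = 2.621 mA
V_C = I·|Z_C| = 0.002621 × 851.1 = 2.230 V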